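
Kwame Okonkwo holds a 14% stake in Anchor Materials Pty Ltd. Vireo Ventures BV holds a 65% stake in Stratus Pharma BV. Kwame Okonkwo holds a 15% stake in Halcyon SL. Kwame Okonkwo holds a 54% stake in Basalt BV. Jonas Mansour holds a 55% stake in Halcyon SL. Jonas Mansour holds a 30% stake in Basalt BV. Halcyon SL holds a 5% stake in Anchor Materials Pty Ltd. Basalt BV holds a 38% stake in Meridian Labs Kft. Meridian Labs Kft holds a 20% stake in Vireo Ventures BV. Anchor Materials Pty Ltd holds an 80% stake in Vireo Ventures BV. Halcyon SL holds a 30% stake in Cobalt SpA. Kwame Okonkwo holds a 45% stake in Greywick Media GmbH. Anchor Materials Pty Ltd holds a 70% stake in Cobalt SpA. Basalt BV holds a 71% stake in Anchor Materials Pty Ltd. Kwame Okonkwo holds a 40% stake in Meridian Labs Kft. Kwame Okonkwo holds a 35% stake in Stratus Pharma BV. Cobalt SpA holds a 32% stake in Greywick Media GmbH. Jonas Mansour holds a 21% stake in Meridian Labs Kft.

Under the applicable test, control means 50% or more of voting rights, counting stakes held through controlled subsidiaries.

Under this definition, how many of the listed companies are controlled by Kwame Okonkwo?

Kwame holds 54% of Basalt, so Kwame controls Basalt.
Kwame and Basalt together hold 40% + 38% = 78% of Meridian, so Kwame controls Meridian.
Kwame and Basalt together hold 14% + 71% = 85% of Anchor, so Kwame controls Anchor.
Anchor holds 70% of Cobalt, so Kwame controls Cobalt.
Anchor and Meridian together hold 80% + 20% = 100% of Vireo, so Kwame controls Vireo.
Kwame and Cobalt together hold 45% + 32% = 77% of Greywick, so Kwame controls Greywick.
Kwame and Vireo together hold 35% + 65% = 100% of Stratus, so Kwame controls Stratus.
No other company's threshold is met.
Kwame controls 7 companies.

7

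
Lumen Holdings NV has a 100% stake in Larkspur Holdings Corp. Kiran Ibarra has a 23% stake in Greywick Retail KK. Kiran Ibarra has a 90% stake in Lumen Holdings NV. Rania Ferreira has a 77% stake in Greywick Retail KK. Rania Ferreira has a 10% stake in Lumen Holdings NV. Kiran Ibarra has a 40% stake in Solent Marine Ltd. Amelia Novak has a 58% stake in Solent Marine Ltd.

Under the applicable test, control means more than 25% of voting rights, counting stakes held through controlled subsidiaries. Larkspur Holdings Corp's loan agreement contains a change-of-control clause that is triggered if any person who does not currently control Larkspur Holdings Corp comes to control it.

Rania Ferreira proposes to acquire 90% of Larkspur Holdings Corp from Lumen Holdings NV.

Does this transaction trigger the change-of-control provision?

The purchase adds only to Rania's holdings (Lumen's stake shrinks), so Rania is the only person who could newly come to control Larkspur.
Rania holds 77% of Greywick, so Rania controls Greywick.
Neither Rania nor any entity Rania controls holds any voting interest in Larkspur.
So before the transaction, Rania does not control Larkspur.
After the purchase, Rania holds 90% of Larkspur directly, and Lumen's stake falls to 10%.
Rania holds 90% of Larkspur, so Rania controls Larkspur.
Rania did not control Larkspur before and does after, so the clause is triggered.

Yes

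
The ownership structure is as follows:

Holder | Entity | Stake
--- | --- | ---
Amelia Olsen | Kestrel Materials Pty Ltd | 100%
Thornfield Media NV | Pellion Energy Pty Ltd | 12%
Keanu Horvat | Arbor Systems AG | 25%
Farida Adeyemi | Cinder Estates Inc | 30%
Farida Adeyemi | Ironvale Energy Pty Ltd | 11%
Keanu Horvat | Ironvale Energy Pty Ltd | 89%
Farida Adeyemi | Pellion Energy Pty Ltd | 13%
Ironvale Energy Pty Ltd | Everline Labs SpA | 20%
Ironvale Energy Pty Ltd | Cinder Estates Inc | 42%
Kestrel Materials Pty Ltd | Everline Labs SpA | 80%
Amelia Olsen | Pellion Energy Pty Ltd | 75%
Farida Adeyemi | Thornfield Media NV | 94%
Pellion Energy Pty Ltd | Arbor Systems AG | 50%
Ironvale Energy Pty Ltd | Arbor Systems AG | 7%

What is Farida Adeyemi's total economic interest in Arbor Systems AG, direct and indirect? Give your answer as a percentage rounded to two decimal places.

12.91%

Farida reaches Arbor along 3 paths.
Via Pellion: 13% × 50% = 6.5%.
Via Thornfield → Pellion: 94% × 12% × 50% = 5.64%.
Via Ironvale: 11% × 7% = 0.77%.
Total: 6.5% + 5.64% + 0.77% = 12.91%.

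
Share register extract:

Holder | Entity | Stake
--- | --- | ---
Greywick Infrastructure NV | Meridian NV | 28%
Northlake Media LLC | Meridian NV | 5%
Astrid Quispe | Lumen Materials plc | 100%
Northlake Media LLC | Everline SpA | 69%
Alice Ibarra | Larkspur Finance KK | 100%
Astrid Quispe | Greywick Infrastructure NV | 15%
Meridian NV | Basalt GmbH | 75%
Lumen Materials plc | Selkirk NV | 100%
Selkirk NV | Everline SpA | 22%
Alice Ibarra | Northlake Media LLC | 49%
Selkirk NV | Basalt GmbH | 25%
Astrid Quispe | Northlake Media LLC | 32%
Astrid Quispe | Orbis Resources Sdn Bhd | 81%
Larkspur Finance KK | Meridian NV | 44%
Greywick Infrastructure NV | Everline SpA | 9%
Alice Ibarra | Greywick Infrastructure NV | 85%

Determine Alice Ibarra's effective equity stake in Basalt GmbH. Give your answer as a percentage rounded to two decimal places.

52.69%

Alice reaches Basalt along 3 paths.
Via Greywick → Meridian: 85% × 28% × 75% = 17.85%.
Via Northlake → Meridian: 49% × 5% × 75% = 1.8375%.
Via Larkspur → Meridian: 100% × 44% × 75% = 33%.
Total: 17.85% + 1.8375% + 33% = 52.6875%.
Rounded: 52.69%.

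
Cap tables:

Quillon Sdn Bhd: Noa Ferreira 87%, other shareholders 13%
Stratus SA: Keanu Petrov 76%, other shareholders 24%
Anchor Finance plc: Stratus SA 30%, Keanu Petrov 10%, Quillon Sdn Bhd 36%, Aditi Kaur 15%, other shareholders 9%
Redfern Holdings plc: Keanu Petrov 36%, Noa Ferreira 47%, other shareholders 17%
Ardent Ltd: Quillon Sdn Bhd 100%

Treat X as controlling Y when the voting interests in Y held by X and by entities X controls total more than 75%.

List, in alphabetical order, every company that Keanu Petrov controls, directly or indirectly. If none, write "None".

Stratus SA

Keanu holds 76% of Stratus, so Keanu controls Stratus.
No other company's threshold is met.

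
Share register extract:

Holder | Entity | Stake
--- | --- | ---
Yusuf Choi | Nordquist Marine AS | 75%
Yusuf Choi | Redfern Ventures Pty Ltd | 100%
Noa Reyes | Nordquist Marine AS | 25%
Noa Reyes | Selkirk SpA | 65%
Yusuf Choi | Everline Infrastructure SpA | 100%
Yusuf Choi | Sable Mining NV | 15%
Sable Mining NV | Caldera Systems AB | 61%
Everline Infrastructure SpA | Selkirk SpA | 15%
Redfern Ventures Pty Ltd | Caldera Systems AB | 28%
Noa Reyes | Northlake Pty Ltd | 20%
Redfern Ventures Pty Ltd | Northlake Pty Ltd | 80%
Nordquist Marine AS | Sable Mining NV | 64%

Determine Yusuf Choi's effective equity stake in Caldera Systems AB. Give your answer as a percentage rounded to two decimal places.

66.43%

Yusuf reaches Caldera along 3 paths.
Via Nordquist → Sable: 75% × 64% × 61% = 29.28%.
Via Sable: 15% × 61% = 9.15%.
Via Redfern: 100% × 28% = 28%.
Total: 29.28% + 9.15% + 28% = 66.43%.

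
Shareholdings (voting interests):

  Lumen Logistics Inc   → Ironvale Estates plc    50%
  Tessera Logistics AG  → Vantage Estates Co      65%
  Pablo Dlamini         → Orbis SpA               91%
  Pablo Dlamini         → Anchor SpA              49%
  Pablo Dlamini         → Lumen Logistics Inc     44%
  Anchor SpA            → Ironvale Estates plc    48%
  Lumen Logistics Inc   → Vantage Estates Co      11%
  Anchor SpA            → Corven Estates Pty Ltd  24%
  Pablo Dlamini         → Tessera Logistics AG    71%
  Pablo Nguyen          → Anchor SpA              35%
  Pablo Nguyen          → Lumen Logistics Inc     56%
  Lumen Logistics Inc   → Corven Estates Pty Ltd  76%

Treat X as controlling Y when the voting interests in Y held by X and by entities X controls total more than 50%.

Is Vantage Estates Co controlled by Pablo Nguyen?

Pablo Nguyen holds 56% of Lumen, so Pablo Nguyen controls Lumen.
Lumen holds 76% of Corven, so Pablo Nguyen controls Corven.
In Vantage, Pablo Nguyen's side holds only 11%, not > 50%.
So Pablo Nguyen does not control Vantage.

No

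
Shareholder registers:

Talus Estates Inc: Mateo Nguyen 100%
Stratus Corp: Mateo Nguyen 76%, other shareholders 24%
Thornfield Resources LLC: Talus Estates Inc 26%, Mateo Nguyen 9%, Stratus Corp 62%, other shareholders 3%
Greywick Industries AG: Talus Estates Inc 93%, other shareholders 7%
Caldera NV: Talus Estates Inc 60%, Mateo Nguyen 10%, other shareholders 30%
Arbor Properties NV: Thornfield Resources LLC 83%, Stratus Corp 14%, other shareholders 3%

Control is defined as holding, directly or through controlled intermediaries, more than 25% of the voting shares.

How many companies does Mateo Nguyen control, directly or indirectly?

Mateo holds 100% of Talus, so Mateo controls Talus.
Mateo holds 76% of Stratus, so Mateo controls Stratus.
Talus and Mateo and Stratus together hold 26% + 9% + 62% = 97% of Thornfield, so Mateo controls Thornfield.
Talus holds 93% of Greywick, so Mateo controls Greywick.
Talus and Mateo together hold 60% + 10% = 70% of Caldera, so Mateo controls Caldera.
Thornfield and Stratus together hold 83% + 14% = 97% of Arbor, so Mateo controls Arbor.
Mateo controls 6 companies.

6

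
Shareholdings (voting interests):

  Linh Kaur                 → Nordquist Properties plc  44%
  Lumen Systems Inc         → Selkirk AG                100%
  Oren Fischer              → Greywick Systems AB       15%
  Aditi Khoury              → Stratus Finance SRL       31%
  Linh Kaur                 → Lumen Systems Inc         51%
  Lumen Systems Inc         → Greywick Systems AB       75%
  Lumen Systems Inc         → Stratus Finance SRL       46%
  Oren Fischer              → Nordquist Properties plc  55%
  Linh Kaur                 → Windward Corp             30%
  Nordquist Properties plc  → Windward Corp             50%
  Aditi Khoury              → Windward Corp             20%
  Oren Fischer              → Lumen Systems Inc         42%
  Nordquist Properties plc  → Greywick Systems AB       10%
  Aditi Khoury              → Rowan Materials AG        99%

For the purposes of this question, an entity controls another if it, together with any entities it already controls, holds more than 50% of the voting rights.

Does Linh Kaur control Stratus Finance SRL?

Linh holds 51% of Lumen, so Linh controls Lumen.
Lumen holds 75% of Greywick, so Linh controls Greywick.
Lumen holds 100% of Selkirk, so Linh controls Selkirk.
In Stratus, Linh's side holds only 46%, not > 50%.
So Linh does not control Stratus.

No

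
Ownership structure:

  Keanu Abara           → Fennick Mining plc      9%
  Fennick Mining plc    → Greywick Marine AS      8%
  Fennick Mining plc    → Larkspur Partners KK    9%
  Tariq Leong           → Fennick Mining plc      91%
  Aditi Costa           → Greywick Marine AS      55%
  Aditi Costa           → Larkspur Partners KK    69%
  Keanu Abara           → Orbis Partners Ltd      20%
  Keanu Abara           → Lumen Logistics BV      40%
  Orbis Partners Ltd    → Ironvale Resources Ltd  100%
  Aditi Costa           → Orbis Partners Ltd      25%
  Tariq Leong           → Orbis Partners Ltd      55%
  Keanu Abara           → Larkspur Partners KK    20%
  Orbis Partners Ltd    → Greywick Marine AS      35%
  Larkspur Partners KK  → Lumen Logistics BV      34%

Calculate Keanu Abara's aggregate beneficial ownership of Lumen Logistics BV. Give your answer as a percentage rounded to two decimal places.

47.08%

Keanu reaches Lumen along 3 paths.
Via Larkspur: 20% × 34% = 6.8%.
Via Fennick → Larkspur: 9% × 9% × 34% = 0.2754%.
Direct stake: 40% = 40%.
Total: 6.8% + 0.2754% + 40% = 47.0754%.
Rounded: 47.08%.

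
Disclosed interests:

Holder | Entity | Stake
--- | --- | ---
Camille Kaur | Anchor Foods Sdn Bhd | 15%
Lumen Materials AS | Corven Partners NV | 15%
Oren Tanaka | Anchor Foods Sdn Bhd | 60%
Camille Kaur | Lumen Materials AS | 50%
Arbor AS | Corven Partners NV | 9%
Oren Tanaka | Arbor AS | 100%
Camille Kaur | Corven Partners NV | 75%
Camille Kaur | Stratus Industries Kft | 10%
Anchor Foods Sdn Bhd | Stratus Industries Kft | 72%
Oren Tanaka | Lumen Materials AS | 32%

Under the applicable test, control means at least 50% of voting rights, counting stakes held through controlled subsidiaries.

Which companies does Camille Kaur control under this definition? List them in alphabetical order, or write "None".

Camille holds 50% of Lumen, so Camille controls Lumen.
Lumen and Camille together hold 15% + 75% = 90% of Corven, so Camille controls Corven.
No other company's threshold is met.

Corven Partners NV, Lumen Materials AS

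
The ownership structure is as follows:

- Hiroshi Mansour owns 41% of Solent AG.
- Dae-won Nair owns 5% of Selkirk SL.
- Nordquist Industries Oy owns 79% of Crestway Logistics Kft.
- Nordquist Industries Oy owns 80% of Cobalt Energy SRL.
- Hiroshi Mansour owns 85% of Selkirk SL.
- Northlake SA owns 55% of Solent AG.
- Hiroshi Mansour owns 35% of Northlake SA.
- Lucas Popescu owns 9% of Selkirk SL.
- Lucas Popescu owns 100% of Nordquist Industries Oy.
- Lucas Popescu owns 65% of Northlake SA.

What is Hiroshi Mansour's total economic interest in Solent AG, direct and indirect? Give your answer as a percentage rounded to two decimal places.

Hiroshi reaches Solent along 2 paths.
Via Northlake: 35% × 55% = 19.25%.
Direct stake: 41% = 41%.
Total: 19.25% + 41% = 60.25%.

60.25%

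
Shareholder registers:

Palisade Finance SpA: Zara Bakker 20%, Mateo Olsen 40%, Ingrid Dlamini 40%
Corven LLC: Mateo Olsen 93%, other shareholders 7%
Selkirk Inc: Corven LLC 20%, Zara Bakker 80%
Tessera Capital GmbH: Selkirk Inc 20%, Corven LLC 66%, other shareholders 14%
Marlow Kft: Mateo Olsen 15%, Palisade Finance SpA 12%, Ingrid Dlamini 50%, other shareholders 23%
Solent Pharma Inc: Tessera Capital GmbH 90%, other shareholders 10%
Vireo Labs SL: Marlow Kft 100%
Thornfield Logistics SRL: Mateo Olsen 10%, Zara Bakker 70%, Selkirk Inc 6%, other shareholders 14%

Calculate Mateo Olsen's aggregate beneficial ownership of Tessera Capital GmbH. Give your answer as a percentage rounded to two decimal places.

Mateo reaches Tessera along 2 paths.
Via Corven → Selkirk: 93% × 20% × 20% = 3.72%.
Via Corven: 93% × 66% = 61.38%.
Total: 3.72% + 61.38% = 65.1%.
Rounded: 65.10%.

65.10%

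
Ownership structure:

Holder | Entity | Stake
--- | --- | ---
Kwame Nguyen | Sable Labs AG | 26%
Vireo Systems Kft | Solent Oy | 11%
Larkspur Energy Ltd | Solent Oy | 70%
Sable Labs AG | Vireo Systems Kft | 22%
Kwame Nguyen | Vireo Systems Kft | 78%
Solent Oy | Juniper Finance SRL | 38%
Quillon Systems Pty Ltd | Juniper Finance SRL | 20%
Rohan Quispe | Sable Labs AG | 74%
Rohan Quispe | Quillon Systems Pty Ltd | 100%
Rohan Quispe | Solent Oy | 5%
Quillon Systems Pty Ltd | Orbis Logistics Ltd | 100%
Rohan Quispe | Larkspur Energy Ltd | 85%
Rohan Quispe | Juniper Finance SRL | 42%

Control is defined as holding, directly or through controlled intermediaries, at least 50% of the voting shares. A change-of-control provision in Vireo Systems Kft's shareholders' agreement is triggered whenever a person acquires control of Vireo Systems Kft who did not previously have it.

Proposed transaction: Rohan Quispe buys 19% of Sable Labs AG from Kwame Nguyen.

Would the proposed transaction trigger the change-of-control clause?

The purchase adds only to Rohan's holdings (Kwame's stake shrinks), so Rohan is the only person who could newly come to control Vireo.
Rohan holds 74% of Sable, so Rohan controls Sable.
Rohan holds 85% of Larkspur, so Rohan controls Larkspur.
Larkspur and Rohan together hold 70% + 5% = 75% of Solent, so Rohan controls Solent.
Rohan holds 100% of Quillon, so Rohan controls Quillon.
Quillon holds 100% of Orbis, so Rohan controls Orbis.
Quillon and Solent and Rohan together hold 20% + 38% + 42% = 100% of Juniper, so Rohan controls Juniper.
In Vireo, Rohan's side holds only 22%, not ≥ 50%.
So before the transaction, Rohan does not control Vireo.
After the purchase, Rohan's direct stake in Sable rises to 74% + 19% = 93%, and Kwame's stake falls to 7%.
Rohan holds 93% of Sable, so Rohan controls Sable.
After the transaction, Rohan's side holds 22% of Vireo, not ≥ 50%, so Rohan still does not control Vireo.
No new person acquires control, so the clause is not triggered.

No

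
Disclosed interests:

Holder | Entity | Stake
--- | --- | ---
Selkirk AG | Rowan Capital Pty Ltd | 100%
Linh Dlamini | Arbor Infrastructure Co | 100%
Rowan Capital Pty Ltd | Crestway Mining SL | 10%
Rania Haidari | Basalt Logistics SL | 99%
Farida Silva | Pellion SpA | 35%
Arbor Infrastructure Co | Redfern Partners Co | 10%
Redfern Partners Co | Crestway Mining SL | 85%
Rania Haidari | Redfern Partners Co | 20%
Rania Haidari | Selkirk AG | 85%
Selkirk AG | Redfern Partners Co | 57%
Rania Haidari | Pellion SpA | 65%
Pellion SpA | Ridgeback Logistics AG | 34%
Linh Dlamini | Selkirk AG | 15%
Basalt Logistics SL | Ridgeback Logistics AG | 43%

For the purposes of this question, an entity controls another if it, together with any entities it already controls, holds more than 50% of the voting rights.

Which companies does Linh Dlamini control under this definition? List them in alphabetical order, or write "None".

Arbor Infrastructure Co

Linh holds 100% of Arbor, so Linh controls Arbor.
No other company's threshold is met.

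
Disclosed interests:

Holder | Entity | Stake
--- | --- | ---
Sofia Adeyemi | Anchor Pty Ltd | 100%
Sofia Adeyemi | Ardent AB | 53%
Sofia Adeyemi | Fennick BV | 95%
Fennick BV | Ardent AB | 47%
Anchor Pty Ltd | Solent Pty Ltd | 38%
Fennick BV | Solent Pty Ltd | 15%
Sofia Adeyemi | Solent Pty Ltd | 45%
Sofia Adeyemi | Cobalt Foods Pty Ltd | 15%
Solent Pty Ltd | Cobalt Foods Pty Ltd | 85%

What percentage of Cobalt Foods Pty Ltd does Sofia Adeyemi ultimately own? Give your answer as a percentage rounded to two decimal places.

97.66%

Sofia reaches Cobalt along 4 paths.
Via Solent: 45% × 85% = 38.25%.
Via Fennick → Solent: 95% × 15% × 85% = 12.1125%.
Via Anchor → Solent: 100% × 38% × 85% = 32.3%.
Direct stake: 15% = 15%.
Total: 38.25% + 12.1125% + 32.3% + 15% = 97.6625%.
Rounded: 97.66%.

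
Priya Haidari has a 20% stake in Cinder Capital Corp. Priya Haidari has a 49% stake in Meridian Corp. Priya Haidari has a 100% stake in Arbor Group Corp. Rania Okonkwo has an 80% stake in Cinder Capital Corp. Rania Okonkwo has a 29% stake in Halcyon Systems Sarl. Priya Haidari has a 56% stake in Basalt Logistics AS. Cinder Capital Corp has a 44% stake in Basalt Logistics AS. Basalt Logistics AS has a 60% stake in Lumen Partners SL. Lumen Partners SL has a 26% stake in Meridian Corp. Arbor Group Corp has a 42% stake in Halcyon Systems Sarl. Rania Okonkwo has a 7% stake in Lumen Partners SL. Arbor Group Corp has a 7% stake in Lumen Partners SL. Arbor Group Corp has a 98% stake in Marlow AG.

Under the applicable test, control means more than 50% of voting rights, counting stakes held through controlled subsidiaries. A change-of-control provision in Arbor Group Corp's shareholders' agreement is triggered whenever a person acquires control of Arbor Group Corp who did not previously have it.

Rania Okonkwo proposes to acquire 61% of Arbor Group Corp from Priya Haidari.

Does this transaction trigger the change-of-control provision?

The purchase adds only to Rania's holdings (Priya's stake shrinks), so Rania is the only person who could newly come to control Arbor.
Rania holds 80% of Cinder, so Rania controls Cinder.
Neither Rania nor any entity Rania controls holds any voting interest in Arbor.
So before the transaction, Rania does not control Arbor.
After the purchase, Rania holds 61% of Arbor directly, and Priya's stake falls to 39%.
Rania holds 61% of Arbor, so Rania controls Arbor.
Rania did not control Arbor before and does after, so the clause is triggered.

Yes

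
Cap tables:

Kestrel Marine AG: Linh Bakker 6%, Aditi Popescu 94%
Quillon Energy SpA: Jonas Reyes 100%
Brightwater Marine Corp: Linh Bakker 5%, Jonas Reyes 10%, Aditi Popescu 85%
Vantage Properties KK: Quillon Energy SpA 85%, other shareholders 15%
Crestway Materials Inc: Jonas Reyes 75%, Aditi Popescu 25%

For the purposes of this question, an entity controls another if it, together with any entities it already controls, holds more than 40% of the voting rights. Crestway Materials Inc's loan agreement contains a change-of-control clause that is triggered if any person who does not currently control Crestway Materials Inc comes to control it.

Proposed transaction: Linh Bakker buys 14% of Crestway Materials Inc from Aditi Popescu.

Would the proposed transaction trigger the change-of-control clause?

The purchase adds only to Linh's holdings (Aditi's stake shrinks), so Linh is the only person who could newly come to control Crestway.
Linh's largest direct stake is 6% in Kestrel, which does not meet the threshold, so Linh controls no company.
Neither Linh nor any entity Linh controls holds any voting interest in Crestway.
So before the transaction, Linh does not control Crestway.
After the purchase, Linh holds 14% of Crestway directly, and Aditi's stake falls to 11%.
After the transaction, Linh's side holds 14% of Crestway, not > 40%, so Linh still does not control Crestway.
No new person acquires control, so the clause is not triggered.

No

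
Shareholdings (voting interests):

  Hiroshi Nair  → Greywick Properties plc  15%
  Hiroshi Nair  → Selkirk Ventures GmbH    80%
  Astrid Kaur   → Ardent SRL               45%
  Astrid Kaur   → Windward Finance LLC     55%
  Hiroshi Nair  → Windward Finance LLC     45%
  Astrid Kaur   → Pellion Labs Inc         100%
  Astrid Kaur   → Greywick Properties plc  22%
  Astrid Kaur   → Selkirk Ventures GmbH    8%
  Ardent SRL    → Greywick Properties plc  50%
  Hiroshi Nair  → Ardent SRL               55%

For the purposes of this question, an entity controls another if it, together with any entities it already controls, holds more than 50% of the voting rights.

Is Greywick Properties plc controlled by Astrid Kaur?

No

Astrid holds 55% of Windward, so Astrid controls Windward.
Astrid holds 100% of Pellion, so Astrid controls Pellion.
In Greywick, Astrid's side holds only 22%, not > 50%.
So Astrid does not control Greywick.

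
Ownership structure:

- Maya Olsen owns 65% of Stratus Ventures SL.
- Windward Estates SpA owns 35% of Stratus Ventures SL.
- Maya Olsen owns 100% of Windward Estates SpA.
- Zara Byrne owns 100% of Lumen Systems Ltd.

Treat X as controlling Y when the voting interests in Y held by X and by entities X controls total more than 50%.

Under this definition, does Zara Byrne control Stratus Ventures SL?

Zara holds 100% of Lumen, so Zara controls Lumen.
Neither Zara nor any entity Zara controls holds any voting interest in Stratus.
So Zara does not control Stratus.

No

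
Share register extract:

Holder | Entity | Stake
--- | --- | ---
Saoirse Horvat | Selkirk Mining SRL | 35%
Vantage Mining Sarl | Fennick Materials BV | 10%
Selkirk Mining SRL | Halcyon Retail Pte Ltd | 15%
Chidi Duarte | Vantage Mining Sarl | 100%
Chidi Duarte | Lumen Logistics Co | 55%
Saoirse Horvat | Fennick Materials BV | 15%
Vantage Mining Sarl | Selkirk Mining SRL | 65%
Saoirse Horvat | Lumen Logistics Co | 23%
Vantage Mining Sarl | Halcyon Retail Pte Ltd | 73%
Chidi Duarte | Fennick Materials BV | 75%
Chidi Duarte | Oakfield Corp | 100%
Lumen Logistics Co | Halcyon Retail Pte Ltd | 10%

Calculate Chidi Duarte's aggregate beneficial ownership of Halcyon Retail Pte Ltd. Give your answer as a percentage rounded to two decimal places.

Chidi reaches Halcyon along 3 paths.
Via Vantage → Selkirk: 100% × 65% × 15% = 9.75%.
Via Lumen: 55% × 10% = 5.5%.
Via Vantage: 100% × 73% = 73%.
Total: 9.75% + 5.5% + 73% = 88.25%.

88.25%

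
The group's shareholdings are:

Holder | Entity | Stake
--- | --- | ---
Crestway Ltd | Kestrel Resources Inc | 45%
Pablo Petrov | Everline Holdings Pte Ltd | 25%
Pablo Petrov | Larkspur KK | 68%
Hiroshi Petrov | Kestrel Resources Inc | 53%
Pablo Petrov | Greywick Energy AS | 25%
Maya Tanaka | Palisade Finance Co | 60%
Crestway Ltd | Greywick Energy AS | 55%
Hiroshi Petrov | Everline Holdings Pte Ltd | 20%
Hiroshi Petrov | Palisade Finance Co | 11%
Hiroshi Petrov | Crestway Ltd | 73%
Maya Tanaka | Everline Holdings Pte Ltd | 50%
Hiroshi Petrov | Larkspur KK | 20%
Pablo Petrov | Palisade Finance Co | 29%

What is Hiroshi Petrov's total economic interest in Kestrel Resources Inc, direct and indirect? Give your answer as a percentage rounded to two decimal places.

Hiroshi reaches Kestrel along 2 paths.
Via Crestway: 73% × 45% = 32.85%.
Direct stake: 53% = 53%.
Total: 32.85% + 53% = 85.85%.

85.85%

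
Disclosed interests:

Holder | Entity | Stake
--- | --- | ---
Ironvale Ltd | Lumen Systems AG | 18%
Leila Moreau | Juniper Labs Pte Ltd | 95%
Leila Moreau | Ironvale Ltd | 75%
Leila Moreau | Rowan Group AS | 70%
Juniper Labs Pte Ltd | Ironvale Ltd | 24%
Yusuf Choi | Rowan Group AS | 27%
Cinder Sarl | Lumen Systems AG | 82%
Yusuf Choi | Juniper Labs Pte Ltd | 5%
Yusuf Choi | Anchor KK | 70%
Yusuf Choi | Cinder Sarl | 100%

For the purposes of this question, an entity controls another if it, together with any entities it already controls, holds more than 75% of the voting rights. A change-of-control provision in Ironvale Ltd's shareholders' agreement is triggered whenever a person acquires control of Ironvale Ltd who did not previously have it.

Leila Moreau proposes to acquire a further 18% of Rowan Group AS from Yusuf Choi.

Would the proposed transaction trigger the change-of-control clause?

No

The purchase adds only to Leila's holdings (Yusuf's stake shrinks), so Leila is the only person who could newly come to control Ironvale.
Leila holds 95% of Juniper, so Leila controls Juniper.
Leila and Juniper together hold 75% + 24% = 99% of Ironvale, so Leila controls Ironvale.
So Leila already controls Ironvale before the transaction.
After the purchase, Leila's direct stake in Rowan rises to 70% + 18% = 88%, and Yusuf's stake falls to 9%.
Leila controlled Ironvale already, so this is not a new person acquiring control; every other person's position is unchanged or reduced.
No new person acquires control, so the clause is not triggered.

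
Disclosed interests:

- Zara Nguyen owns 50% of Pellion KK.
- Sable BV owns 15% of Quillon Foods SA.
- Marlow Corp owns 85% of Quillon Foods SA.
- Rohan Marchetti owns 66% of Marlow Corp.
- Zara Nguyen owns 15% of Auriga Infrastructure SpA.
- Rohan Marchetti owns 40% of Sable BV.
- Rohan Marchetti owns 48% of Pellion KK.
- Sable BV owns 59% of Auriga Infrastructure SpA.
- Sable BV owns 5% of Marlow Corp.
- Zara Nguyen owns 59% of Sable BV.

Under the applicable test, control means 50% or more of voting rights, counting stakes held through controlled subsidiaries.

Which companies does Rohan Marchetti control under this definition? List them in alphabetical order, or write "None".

Marlow Corp, Quillon Foods SA

Rohan holds 66% of Marlow, so Rohan controls Marlow.
Marlow holds 85% of Quillon, so Rohan controls Quillon.
No other company's threshold is met.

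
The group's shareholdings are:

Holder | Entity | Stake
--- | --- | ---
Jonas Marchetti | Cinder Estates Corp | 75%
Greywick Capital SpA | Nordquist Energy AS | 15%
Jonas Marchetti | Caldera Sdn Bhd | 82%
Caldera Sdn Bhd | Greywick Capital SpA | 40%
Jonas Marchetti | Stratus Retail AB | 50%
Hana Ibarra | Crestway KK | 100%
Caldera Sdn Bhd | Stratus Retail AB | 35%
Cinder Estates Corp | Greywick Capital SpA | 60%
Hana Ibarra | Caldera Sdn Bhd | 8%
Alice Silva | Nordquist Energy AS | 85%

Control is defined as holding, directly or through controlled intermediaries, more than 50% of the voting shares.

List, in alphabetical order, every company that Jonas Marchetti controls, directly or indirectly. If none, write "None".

Jonas holds 75% of Cinder, so Jonas controls Cinder.
Jonas holds 82% of Caldera, so Jonas controls Caldera.
Caldera and Cinder together hold 40% + 60% = 100% of Greywick, so Jonas controls Greywick.
Jonas and Caldera together hold 50% + 35% = 85% of Stratus, so Jonas controls Stratus.
No other company's threshold is met.

Caldera Sdn Bhd, Cinder Estates Corp, Greywick Capital SpA, Stratus Retail AB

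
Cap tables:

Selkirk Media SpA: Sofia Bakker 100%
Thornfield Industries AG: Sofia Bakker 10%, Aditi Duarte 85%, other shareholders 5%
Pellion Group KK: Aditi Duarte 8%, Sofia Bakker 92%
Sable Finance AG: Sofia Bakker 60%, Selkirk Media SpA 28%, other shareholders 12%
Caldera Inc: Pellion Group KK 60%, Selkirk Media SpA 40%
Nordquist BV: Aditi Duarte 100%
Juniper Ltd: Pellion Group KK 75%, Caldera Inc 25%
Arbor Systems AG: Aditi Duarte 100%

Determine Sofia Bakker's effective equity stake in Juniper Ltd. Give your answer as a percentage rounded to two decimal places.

92.80%

Sofia reaches Juniper along 3 paths.
Via Pellion: 92% × 75% = 69%.
Via Pellion → Caldera: 92% × 60% × 25% = 13.8%.
Via Selkirk → Caldera: 100% × 40% × 25% = 10%.
Total: 69% + 13.8% + 10% = 92.8%.
Rounded: 92.80%.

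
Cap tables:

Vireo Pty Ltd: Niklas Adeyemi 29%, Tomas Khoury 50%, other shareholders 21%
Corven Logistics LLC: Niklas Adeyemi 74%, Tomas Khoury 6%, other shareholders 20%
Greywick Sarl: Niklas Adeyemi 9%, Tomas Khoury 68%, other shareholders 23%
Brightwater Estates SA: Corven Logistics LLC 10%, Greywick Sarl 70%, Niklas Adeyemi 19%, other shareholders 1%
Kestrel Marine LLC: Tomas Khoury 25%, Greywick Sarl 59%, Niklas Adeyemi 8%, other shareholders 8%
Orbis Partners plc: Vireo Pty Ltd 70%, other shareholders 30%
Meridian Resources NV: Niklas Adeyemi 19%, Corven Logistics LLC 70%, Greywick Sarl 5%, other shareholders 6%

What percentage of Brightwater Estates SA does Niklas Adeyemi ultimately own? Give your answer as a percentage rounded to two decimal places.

Niklas reaches Brightwater along 3 paths.
Via Corven: 74% × 10% = 7.4%.
Via Greywick: 9% × 70% = 6.3%.
Direct stake: 19% = 19%.
Total: 7.4% + 6.3% + 19% = 32.7%.
Rounded: 32.70%.

32.70%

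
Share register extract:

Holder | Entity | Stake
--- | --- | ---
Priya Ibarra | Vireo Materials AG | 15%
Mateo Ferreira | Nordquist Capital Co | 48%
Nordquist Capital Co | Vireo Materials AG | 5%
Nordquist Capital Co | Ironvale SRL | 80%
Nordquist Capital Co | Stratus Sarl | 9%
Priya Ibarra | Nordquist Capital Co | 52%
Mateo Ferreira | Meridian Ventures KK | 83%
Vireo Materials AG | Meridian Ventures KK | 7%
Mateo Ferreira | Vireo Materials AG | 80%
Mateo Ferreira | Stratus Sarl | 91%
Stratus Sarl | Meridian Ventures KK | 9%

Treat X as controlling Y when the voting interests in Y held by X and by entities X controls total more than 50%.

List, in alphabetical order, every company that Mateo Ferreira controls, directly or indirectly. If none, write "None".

Meridian Ventures KK, Stratus Sarl, Vireo Materials AG

Mateo holds 91% of Stratus, so Mateo controls Stratus.
Mateo holds 80% of Vireo, so Mateo controls Vireo.
Vireo and Mateo and Stratus together hold 7% + 83% + 9% = 99% of Meridian, so Mateo controls Meridian.
No other company's threshold is met.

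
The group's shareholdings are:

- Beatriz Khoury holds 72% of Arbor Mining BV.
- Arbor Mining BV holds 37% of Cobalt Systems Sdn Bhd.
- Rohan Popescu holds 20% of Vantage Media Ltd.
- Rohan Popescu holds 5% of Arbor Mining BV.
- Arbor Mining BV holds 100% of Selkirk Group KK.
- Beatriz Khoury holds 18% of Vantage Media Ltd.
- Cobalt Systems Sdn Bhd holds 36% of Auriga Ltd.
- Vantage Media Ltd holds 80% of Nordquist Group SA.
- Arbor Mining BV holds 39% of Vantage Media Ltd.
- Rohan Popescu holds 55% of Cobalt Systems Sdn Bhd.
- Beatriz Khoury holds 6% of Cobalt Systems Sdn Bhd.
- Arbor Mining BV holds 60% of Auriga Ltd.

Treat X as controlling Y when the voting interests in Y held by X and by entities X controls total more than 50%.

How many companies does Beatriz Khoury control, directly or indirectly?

Beatriz holds 72% of Arbor, so Beatriz controls Arbor.
Arbor and Beatriz together hold 39% + 18% = 57% of Vantage, so Beatriz controls Vantage.
Arbor holds 60% of Auriga, so Beatriz controls Auriga.
Vantage holds 80% of Nordquist, so Beatriz controls Nordquist.
Arbor holds 100% of Selkirk, so Beatriz controls Selkirk.
No other company's threshold is met.
Beatriz controls 5 companies.

5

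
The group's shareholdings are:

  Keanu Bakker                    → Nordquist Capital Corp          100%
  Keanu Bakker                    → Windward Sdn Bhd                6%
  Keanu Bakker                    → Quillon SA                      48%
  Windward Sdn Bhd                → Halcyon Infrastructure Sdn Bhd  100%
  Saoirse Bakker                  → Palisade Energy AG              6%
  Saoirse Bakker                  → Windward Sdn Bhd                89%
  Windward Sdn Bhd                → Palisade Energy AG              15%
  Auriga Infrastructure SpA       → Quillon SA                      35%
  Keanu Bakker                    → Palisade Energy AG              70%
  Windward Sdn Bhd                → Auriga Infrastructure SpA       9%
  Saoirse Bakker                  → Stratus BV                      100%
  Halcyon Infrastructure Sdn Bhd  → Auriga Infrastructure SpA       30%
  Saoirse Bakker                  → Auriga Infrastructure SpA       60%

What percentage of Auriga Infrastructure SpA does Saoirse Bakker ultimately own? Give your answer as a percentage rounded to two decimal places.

Saoirse reaches Auriga along 3 paths.
Direct stake: 60% = 60%.
Via Windward → Halcyon: 89% × 100% × 30% = 26.7%.
Via Windward: 89% × 9% = 8.01%.
Total: 60% + 26.7% + 8.01% = 94.71%.

94.71%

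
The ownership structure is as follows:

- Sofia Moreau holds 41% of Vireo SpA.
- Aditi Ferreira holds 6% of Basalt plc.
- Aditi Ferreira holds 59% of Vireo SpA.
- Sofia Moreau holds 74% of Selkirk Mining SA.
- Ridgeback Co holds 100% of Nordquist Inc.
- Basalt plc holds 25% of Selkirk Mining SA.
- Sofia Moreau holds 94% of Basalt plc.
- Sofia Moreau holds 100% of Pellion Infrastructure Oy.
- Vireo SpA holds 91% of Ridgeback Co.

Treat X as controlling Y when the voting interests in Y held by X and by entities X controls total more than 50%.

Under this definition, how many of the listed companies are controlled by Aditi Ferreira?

3

Aditi holds 59% of Vireo, so Aditi controls Vireo.
Vireo holds 91% of Ridgeback, so Aditi controls Ridgeback.
Ridgeback holds 100% of Nordquist, so Aditi controls Nordquist.
No other company's threshold is met.
Aditi controls 3 companies.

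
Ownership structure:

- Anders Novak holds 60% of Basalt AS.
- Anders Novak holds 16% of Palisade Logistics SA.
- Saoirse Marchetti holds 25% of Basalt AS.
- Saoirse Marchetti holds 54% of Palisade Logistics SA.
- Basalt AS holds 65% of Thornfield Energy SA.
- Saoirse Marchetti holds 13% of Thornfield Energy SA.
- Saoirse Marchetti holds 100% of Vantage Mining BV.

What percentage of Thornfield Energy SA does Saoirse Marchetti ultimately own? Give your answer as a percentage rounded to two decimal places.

Saoirse reaches Thornfield along 2 paths.
Via Basalt: 25% × 65% = 16.25%.
Direct stake: 13% = 13%.
Total: 16.25% + 13% = 29.25%.

29.25%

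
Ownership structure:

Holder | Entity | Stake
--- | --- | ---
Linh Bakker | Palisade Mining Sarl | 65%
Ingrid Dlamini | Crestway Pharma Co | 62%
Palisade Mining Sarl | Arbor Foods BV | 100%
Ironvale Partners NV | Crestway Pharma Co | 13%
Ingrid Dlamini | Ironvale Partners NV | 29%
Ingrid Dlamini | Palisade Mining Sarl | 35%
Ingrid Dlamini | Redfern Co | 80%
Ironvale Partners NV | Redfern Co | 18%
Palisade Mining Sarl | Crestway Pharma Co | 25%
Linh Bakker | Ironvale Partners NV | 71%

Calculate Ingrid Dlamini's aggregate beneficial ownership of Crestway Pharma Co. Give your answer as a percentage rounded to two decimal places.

74.52%

Ingrid reaches Crestway along 3 paths.
Via Ironvale: 29% × 13% = 3.77%.
Direct stake: 62% = 62%.
Via Palisade: 35% × 25% = 8.75%.
Total: 3.77% + 62% + 8.75% = 74.52%.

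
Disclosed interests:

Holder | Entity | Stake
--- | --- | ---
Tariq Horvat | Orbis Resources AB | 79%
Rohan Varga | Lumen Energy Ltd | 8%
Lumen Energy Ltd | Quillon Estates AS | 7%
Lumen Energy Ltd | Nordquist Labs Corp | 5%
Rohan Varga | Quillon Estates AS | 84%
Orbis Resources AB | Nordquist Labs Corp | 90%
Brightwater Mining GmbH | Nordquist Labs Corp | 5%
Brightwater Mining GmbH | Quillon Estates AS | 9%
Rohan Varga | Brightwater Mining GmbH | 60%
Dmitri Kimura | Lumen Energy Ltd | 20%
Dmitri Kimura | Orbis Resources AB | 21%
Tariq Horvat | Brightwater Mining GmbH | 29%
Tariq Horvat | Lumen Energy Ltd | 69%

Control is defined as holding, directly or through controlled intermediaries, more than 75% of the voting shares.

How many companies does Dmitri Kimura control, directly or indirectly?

0

Dmitri's largest direct stake is 21% in Orbis, which does not meet the threshold.
Dmitri controls 0 companies.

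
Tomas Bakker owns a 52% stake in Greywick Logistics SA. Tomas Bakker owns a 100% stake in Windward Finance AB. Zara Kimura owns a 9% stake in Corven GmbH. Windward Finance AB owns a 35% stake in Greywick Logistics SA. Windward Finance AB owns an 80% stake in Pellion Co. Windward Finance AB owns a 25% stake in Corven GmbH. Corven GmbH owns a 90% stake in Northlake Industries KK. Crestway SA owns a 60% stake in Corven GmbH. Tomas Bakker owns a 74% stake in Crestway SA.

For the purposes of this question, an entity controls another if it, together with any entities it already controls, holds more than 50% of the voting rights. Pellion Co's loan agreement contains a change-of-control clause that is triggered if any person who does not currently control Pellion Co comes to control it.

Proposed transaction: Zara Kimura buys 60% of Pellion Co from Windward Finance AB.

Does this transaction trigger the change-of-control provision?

Yes

The purchase adds only to Zara's holdings (Windward's stake shrinks), so Zara is the only person who could newly come to control Pellion.
Zara's largest direct stake is 9% in Corven, which does not meet the threshold, so Zara controls no company.
Neither Zara nor any entity Zara controls holds any voting interest in Pellion.
So before the transaction, Zara does not control Pellion.
After the purchase, Zara holds 60% of Pellion directly, and Windward's stake falls to 20%.
Zara holds 60% of Pellion, so Zara controls Pellion.
Zara did not control Pellion before and does after, so the clause is triggered.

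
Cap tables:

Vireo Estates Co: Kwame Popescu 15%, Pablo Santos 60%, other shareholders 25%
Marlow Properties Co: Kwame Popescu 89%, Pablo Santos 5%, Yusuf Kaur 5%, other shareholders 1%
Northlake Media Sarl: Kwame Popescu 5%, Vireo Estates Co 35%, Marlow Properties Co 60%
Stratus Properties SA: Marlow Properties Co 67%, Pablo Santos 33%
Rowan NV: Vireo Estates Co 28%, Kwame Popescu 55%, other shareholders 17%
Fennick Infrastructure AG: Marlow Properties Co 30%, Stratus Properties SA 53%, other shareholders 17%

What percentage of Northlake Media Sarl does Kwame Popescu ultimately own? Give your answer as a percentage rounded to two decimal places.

63.65%

Kwame reaches Northlake along 3 paths.
Direct stake: 5% = 5%.
Via Vireo: 15% × 35% = 5.25%.
Via Marlow: 89% × 60% = 53.4%.
Total: 5% + 5.25% + 53.4% = 63.65%.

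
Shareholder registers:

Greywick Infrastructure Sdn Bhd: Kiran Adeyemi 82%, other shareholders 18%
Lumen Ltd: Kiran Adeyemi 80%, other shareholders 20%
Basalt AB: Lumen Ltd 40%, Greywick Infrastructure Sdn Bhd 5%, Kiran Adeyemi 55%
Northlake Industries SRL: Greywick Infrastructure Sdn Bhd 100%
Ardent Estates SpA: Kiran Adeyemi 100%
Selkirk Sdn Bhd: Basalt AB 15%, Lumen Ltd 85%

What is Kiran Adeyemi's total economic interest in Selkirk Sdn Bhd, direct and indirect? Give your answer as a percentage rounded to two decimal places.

81.67%

Kiran reaches Selkirk along 4 paths.
Via Lumen → Basalt: 80% × 40% × 15% = 4.8%.
Via Greywick → Basalt: 82% × 5% × 15% = 0.615%.
Via Basalt: 55% × 15% = 8.25%.
Via Lumen: 80% × 85% = 68%.
Total: 4.8% + 0.615% + 8.25% + 68% = 81.665%.
Rounded: 81.67%.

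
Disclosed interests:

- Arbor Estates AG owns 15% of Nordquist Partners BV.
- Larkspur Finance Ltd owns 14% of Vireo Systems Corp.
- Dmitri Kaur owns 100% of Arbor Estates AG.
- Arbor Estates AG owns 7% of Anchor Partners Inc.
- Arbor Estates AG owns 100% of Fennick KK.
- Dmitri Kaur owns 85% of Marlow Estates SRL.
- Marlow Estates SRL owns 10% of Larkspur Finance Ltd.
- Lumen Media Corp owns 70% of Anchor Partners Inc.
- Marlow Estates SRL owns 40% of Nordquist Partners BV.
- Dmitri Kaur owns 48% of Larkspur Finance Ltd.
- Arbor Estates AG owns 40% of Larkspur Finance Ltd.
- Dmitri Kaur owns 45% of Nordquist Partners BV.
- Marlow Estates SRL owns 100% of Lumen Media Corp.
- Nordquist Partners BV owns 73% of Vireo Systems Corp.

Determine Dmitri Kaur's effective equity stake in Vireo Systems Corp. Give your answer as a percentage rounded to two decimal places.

Dmitri reaches Vireo along 6 paths.
Via Arbor → Larkspur: 100% × 40% × 14% = 5.6%.
Via Marlow → Larkspur: 85% × 10% × 14% = 1.19%.
Via Larkspur: 48% × 14% = 6.72%.
Via Marlow → Nordquist: 85% × 40% × 73% = 24.82%.
Via Arbor → Nordquist: 100% × 15% × 73% = 10.95%.
Via Nordquist: 45% × 73% = 32.85%.
Total: 5.6% + 1.19% + 6.72% + 24.82% + 10.95% + 32.85% = 82.13%.

82.13%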